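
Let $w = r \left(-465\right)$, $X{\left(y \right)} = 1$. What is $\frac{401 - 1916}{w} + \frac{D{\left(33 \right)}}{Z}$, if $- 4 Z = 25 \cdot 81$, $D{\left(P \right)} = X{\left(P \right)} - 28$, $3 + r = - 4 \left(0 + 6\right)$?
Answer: $- \frac{1409}{20925} \approx -0.067336$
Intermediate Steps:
$r = -27$ ($r = -3 - 4 \left(0 + 6\right) = -3 - 24 = -27$)
$w = 12555$ ($w = \left(-27\right) \left(-465\right) = 12555$)
$D{\left(P \right)} = -27$ ($D{\left(P \right)} = 1 - 28 = -27$)
$Z = - \frac{2025}{4}$ ($Z = - \frac{25 \cdot 81}{4} = \left(- \frac{1}{4}\right) 2025 = - \frac{2025}{4} \approx -506.25$)
$\frac{401 - 1916}{w} + \frac{D{\left(33 \right)}}{Z} = \frac{401 - 1916}{12555} - \frac{27}{- \frac{2025}{4}} = \left(-1515\right) \frac{1}{12555} - - \frac{4}{75} = - \frac{101}{837} + \frac{4}{75} = - \frac{1409}{20925}$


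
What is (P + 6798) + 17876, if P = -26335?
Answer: -1661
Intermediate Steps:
(P + 6798) + 17876 = (-26335 + 6798) + 17876 = -19537 + 17876 = -1661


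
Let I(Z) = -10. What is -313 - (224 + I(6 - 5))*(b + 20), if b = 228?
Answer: -53385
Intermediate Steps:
-313 - (224 + I(6 - 5))*(b + 20) = -313 - (224 - 10)*(228 + 20) = -313 - 214*248 = -313 - 1*53072 = -313 - 53072 = -53385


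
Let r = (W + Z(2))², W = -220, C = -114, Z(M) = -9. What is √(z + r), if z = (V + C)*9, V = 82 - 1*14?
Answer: √52027 ≈ 228.09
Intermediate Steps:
V = 68 (V = 82 - 14 = 68)
r = 52441 (r = (-220 - 9)² = (-229)² = 52441)
z = -414 (z = (68 - 114)*9 = -46*9 = -414)
√(z + r) = √(-414 + 52441) = √52027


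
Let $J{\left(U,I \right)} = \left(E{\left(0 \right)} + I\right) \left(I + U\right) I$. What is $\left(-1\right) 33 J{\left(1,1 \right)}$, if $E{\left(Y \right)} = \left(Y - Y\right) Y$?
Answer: $-66$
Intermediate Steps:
$E{\left(Y \right)} = 0$ ($E{\left(Y \right)} = 0 Y = 0$)
$J{\left(U,I \right)} = I^{2} \left(I + U\right)$ ($J{\left(U,I \right)} = \left(0 + I\right) \left(I + U\right) I = I \left(I + U\right) I = I^{2} \left(I + U\right)$)
$\left(-1\right) 33 J{\left(1,1 \right)} = \left(-1\right) 33 \cdot 1^{2} \left(1 + 1\right) = - 33 \cdot 1 \cdot 2 = \left(-33\right) 2 = -66$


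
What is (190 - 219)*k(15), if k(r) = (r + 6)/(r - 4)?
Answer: -609/11 ≈ -55.364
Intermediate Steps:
k(r) = (6 + r)/(-4 + r)
(190 - 219)*k(15) = (190 - 219)*((6 + 15)/(-4 + 15)) = -29*21/11 = -609/11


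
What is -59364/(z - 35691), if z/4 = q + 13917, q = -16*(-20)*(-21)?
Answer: 6596/767 ≈ 8.5997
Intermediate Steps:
q = -6720 (q = 320*(-21) = -6720)
z = 28788 (z = 4*(-6720 + 13917) = 4*7197 = 28788)
-59364/(z - 35691) = -59364/(28788 - 35691) = -59364/(-6903) = -59364*(-1/6903) = 6596/767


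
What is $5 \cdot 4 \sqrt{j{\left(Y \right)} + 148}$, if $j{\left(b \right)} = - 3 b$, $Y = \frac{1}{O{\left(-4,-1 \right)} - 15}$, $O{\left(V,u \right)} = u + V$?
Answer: $2 \sqrt{14815} \approx 243.43$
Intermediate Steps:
$O{\left(V,u \right)} = V + u$
$Y = - \frac{1}{20}$ ($Y = \frac{1}{\left(-4 - 1\right) - 15} = \frac{1}{-5 - 15} = \frac{1}{-20} = - \frac{1}{20} \approx -0.05$)
$5 \cdot 4 \sqrt{j{\left(Y \right)} + 148} = 5 \cdot 4 \sqrt{\left(-3\right) \left(- \frac{1}{20}\right) + 148} = 20 \sqrt{\frac{3}{20} + 148} = 20 \sqrt{\frac{2963}{20}} = 20 \frac{\sqrt{14815}}{10} = 2 \sqrt{14815}$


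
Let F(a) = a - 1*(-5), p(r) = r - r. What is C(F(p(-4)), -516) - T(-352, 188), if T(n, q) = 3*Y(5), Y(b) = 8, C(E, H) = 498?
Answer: 474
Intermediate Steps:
p(r) = 0
F(a) = 5 + a (F(a) = a + 5 = 5 + a)
T(n, q) = 24 (T(n, q) = 3*8 = 24)
C(F(p(-4)), -516) - T(-352, 188) = 498 - 1*24 = 498 - 24 = 474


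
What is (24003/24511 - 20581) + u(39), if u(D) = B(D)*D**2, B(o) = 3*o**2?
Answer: 1335510395/193 ≈ 6.9197e+6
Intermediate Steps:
u(D) = 3*D**4 (u(D) = (3*D**2)*D**2 = 3*D**4)
(24003/24511 - 20581) + u(39) = (24003/24511 - 20581) + 3*39**4 = (24003*(1/24511) - 20581) + 3*2313441 = (189/193 - 20581) + 6940323 = -3971944/193 + 6940323 = 1335510395/193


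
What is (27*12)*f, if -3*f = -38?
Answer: 4104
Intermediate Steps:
f = 38/3 (f = -1/3*(-38) = 38/3 ≈ 12.667)
(27*12)*f = (27*12)*(38/3) = 324*(38/3) = 4104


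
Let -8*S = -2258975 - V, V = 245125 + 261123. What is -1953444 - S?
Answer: -18392775/8 ≈ -2.2991e+6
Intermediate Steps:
V = 506248
S = 2765223/8 (S = -(-2258975 - 1*506248)/8 = -(-2258975 - 506248)/8 = -1/8*(-2765223) = 2765223/8 ≈ 3.4565e+5)
-1953444 - S = -1953444 - 1*2765223/8 = -1953444 - 2765223/8 = -18392775/8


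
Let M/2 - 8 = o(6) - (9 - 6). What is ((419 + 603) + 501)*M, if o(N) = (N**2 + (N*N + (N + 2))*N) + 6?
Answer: 947306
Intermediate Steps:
o(N) = 6 + N**2 + N*(2 + N + N**2) (o(N) = (N**2 + (N**2 + (2 + N))*N) + 6 = (N**2 + (2 + N + N**2)*N) + 6 = (N**2 + N*(2 + N + N**2)) + 6 = 6 + N**2 + N*(2 + N + N**2))
M = 622 (M = 16 + 2*((6 + 6**3 + 2*6 + 2*6**2) - (9 - 6)) = 16 + 2*((6 + 216 + 12 + 2*36) - 1*3) = 16 + 2*((6 + 216 + 12 + 72) - 3) = 16 + 2*(306 - 3) = 16 + 2*303 = 16 + 606 = 622)
((419 + 603) + 501)*M = ((419 + 603) + 501)*622 = (1022 + 501)*622 = 1523*622 = 947306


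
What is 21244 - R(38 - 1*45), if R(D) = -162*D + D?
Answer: 20117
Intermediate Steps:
R(D) = -161*D
21244 - R(38 - 1*45) = 21244 - (-161)*(38 - 1*45) = 21244 - (-161)*(38 - 45) = 21244 - (-161)*(-7) = 21244 - 1*1127 = 21244 - 1127 = 20117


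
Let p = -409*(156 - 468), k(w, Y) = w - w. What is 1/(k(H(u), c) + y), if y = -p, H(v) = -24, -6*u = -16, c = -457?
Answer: -1/127608 ≈ -7.8365e-6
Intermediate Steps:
u = 8/3 (u = -⅙*(-16) = 8/3 ≈ 2.6667)
k(w, Y) = 0
p = 127608 (p = -409*(-312) = 127608)
y = -127608 (y = -1*127608 = -127608)
1/(k(H(u), c) + y) = 1/(0 - 127608) = 1/(-127608) = -1/127608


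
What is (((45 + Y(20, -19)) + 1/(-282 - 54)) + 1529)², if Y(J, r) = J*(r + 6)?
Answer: 194924899009/112896 ≈ 1.7266e+6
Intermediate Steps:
Y(J, r) = J*(6 + r)
(((45 + Y(20, -19)) + 1/(-282 - 54)) + 1529)² = (((45 + 20*(6 - 19)) + 1/(-282 - 54)) + 1529)² = (((45 + 20*(-13)) + 1/(-336)) + 1529)² = (((45 - 260) - 1/336) + 1529)² = ((-215 - 1/336) + 1529)² = (-72241/336 + 1529)² = (441503/336)² = 194924899009/112896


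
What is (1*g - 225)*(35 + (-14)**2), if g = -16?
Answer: -55671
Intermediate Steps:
(1*g - 225)*(35 + (-14)**2) = (1*(-16) - 225)*(35 + (-14)**2) = (-16 - 225)*(35 + 196) = -241*231 = -55671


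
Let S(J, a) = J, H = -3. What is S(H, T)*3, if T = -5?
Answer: -9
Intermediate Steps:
S(H, T)*3 = -3*3 = -9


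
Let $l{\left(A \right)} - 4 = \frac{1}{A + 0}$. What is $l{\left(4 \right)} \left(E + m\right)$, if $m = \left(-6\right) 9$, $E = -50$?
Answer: $-442$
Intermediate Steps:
$l{\left(A \right)} = 4 + \frac{1}{A}$ ($l{\left(A \right)} = 4 + \frac{1}{A + 0} = 4 + \frac{1}{A}$)
$m = -54$
$l{\left(4 \right)} \left(E + m\right) = \left(4 + \frac{1}{4}\right) \left(-50 - 54\right) = \left(4 + \frac{1}{4}\right) \left(-104\right) = \frac{17}{4} \left(-104\right) = -442$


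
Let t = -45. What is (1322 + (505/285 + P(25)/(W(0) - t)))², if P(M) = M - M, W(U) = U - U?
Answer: 5693457025/3249 ≈ 1.7524e+6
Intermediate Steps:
W(U) = 0
P(M) = 0
(1322 + (505/285 + P(25)/(W(0) - t)))² = (1322 + (505/285 + 0/(0 - 1*(-45))))² = (1322 + (505*(1/285) + 0/(0 + 45)))² = (1322 + (101/57 + 0/45))² = (1322 + (101/57 + 0*(1/45)))² = (1322 + (101/57 + 0))² = (1322 + 101/57)² = (75455/57)² = 5693457025/3249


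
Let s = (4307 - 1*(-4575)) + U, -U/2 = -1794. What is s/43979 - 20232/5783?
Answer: -817669118/254330557 ≈ -3.2150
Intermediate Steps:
U = 3588 (U = -2*(-1794) = 3588)
s = 12470 (s = (4307 - 1*(-4575)) + 3588 = (4307 + 4575) + 3588 = 8882 + 3588 = 12470)
s/43979 - 20232/5783 = 12470/43979 - 20232/5783 = -817669118/254330557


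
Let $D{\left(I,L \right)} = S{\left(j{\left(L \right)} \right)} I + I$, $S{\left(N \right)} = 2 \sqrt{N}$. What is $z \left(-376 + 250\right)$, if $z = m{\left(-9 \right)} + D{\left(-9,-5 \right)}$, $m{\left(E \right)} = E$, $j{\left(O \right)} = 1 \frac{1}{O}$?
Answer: $2268 + \frac{2268 i \sqrt{5}}{5} \approx 2268.0 + 1014.3 i$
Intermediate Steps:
$j{\left(O \right)} = \frac{1}{O}$
$D{\left(I,L \right)} = I + 2 I \sqrt{\frac{1}{L}}$ ($D{\left(I,L \right)} = 2 \sqrt{\frac{1}{L}} I + I = 2 I \sqrt{\frac{1}{L}} + I = I + 2 I \sqrt{\frac{1}{L}}$)
$z = -18 - \frac{18 i \sqrt{5}}{5}$ ($z = -9 - 9 \left(1 + 2 \sqrt{\frac{1}{-5}}\right) = -9 - 9 \left(1 + 2 \sqrt{- \frac{1}{5}}\right) = -9 - 9 \left(1 + 2 \frac{i \sqrt{5}}{5}\right) = -9 - 9 \left(1 + \frac{2 i \sqrt{5}}{5}\right) = -9 - \left(9 + \frac{18 i \sqrt{5}}{5}\right) = -18 - \frac{18 i \sqrt{5}}{5} \approx -18.0 - 8.0499 i$)
$z \left(-376 + 250\right) = \left(-18 - \frac{18 i \sqrt{5}}{5}\right) \left(-376 + 250\right) = \left(-18 - \frac{18 i \sqrt{5}}{5}\right) \left(-126\right) = 2268 + \frac{2268 i \sqrt{5}}{5}$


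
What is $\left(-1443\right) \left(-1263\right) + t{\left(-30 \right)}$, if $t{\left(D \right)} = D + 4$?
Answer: $1822483$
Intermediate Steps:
$t{\left(D \right)} = 4 + D$
$\left(-1443\right) \left(-1263\right) + t{\left(-30 \right)} = \left(-1443\right) \left(-1263\right) + \left(4 - 30\right) = 1822509 - 26 = 1822483$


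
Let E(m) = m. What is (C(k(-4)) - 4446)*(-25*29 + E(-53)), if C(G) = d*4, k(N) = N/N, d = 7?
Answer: 3437204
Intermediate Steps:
k(N) = 1
C(G) = 28 (C(G) = 7*4 = 28)
(C(k(-4)) - 4446)*(-25*29 + E(-53)) = (28 - 4446)*(-25*29 - 53) = -4418*(-725 - 53) = -4418*(-778) = 3437204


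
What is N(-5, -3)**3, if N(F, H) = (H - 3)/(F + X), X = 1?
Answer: 27/8 ≈ 3.3750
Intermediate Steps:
N(F, H) = (-3 + H)/(1 + F) (N(F, H) = (H - 3)/(F + 1) = (-3 + H)/(1 + F))
N(-5, -3)**3 = ((-3 - 3)/(1 - 5))**3 = (-6/(-4))**3 = (-1/4*(-6))**3 = (3/2)**3 = 27/8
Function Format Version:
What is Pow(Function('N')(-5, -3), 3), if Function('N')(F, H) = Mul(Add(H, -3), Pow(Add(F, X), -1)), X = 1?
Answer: Rational(27, 8) ≈ 3.3750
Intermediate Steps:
Function('N')(F, H) = Mul(Pow(Add(1, F), -1), Add(-3, H)) (Function('N')(F, H) = Mul(Add(H, -3), Pow(Add(F, 1), -1)) = Mul(Add(-3, H), Pow(Add(1, F), -1)) = Mul(Pow(Add(1, F), -1), Add(-3, H)))
Pow(Function('N')(-5, -3), 3) = Pow(Mul(Pow(Add(1, -5), -1), Add(-3, -3)), 3) = Pow(Mul(Pow(-4, -1), -6), 3) = Pow(Mul(Rational(-1, 4), -6), 3) = Pow(Rational(3, 2), 3) = Rational(27, 8)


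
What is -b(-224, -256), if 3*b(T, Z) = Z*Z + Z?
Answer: -21760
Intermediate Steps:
b(T, Z) = Z/3 + Z**2/3 (b(T, Z) = (Z*Z + Z)/3 = (Z**2 + Z)/3 = (Z + Z**2)/3 = Z/3 + Z**2/3)
-b(-224, -256) = -(-256)*(1 - 256)/3 = -(-256)*(-255)/3 = -1*21760 = -21760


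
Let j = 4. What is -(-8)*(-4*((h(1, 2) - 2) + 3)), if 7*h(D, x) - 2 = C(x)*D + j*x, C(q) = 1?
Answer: -576/7 ≈ -82.286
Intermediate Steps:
h(D, x) = 2/7 + D/7 + 4*x/7 (h(D, x) = 2/7 + (1*D + 4*x)/7 = 2/7 + (D + 4*x)/7 = 2/7 + (D/7 + 4*x/7) = 2/7 + D/7 + 4*x/7)
-(-8)*(-4*((h(1, 2) - 2) + 3)) = -(-8)*(-4*(((2/7 + (1/7)*1 + (4/7)*2) - 2) + 3)) = -(-8)*(-4*(((2/7 + 1/7 + 8/7) - 2) + 3)) = -(-8)*(-4*((11/7 - 2) + 3)) = -(-8)*(-4*(-3/7 + 3)) = -(-8)*(-4*18/7) = -(-8)*(-72)/7 = -1*576/7 = -576/7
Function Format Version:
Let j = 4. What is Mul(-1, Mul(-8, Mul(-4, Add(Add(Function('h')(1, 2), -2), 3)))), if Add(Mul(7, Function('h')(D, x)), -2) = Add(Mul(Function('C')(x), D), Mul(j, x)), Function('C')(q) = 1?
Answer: Rational(-576, 7) ≈ -82.286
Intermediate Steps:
Function('h')(D, x) = Add(Rational(2, 7), Mul(Rational(1, 7), D), Mul(Rational(4, 7), x)) (Function('h')(D, x) = Add(Rational(2, 7), Mul(Rational(1, 7), Add(Mul(1, D), Mul(4, x)))) = Add(Rational(2, 7), Mul(Rational(1, 7), Add(D, Mul(4, x)))) = Add(Rational(2, 7), Add(Mul(Rational(1, 7), D), Mul(Rational(4, 7), x))) = Add(Rational(2, 7), Mul(Rational(1, 7), D), Mul(Rational(4, 7), x)))
Mul(-1, Mul(-8, Mul(-4, Add(Add(Function('h')(1, 2), -2), 3)))) = Mul(-1, Mul(-8, Mul(-4, Add(Add(Add(Rational(2, 7), Mul(Rational(1, 7), 1), Mul(Rational(4, 7), 2)), -2), 3)))) = Mul(-1, Mul(-8, Mul(-4, Add(Add(Add(Rational(2, 7), Rational(1, 7), Rational(8, 7)), -2), 3)))) = Mul(-1, Mul(-8, Mul(-4, Add(Add(Rational(11, 7), -2), 3)))) = Mul(-1, Mul(-8, Mul(-4, Add(Rational(-3, 7), 3)))) = Mul(-1, Mul(-8, Mul(-4, Rational(18, 7)))) = Mul(-1, Mul(-8, Rational(-72, 7))) = Mul(-1, Rational(576, 7)) = Rational(-576, 7)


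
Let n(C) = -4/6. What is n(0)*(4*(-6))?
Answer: 16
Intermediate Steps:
n(C) = -⅔ (n(C) = -4*⅙ = -⅔)
n(0)*(4*(-6)) = -8*(-6)/3 = -⅔*(-24) = 16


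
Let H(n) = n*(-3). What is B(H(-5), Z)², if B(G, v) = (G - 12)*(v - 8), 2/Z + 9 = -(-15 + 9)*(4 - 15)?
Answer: 362404/625 ≈ 579.85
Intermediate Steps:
H(n) = -3*n
Z = -2/75 (Z = 2/(-9 - (-15 + 9)*(4 - 15)) = 2/(-9 - (-6)*(-11)) = 2/(-9 - 1*66) = 2/(-9 - 66) = 2/(-75) = 2*(-1/75) = -2/75 ≈ -0.026667)
B(G, v) = (-12 + G)*(-8 + v)
B(H(-5), Z)² = (96 - 12*(-2/75) - (-24)*(-5) - 3*(-5)*(-2/75))² = (96 + 8/25 - 8*15 + 15*(-2/75))² = (96 + 8/25 - 120 - ⅖)² = (-602/25)² = 362404/625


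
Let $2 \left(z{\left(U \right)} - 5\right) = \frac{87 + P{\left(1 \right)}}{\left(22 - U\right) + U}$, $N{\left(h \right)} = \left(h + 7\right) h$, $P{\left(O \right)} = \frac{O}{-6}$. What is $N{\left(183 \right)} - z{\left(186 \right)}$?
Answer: $\frac{9177439}{264} \approx 34763.0$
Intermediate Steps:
$P{\left(O \right)} = - \frac{O}{6}$ ($P{\left(O \right)} = O \left(- \frac{1}{6}\right) = - \frac{O}{6}$)
$N{\left(h \right)} = h \left(7 + h\right)$ ($N{\left(h \right)} = \left(7 + h\right) h = h \left(7 + h\right)$)
$z{\left(U \right)} = \frac{1841}{264}$ ($z{\left(U \right)} = 5 + \frac{\left(87 - \frac{1}{6}\right) \frac{1}{\left(22 - U\right) + U}}{2} = 5 + \frac{\left(87 - \frac{1}{6}\right) \frac{1}{22}}{2} = 5 + \frac{\frac{521}{6} \cdot \frac{1}{22}}{2} = 5 + \frac{1}{2} \cdot \frac{521}{132} = 5 + \frac{521}{264} = \frac{1841}{264}$)
$N{\left(183 \right)} - z{\left(186 \right)} = 183 \left(7 + 183\right) - \frac{1841}{264} = 183 \cdot 190 - \frac{1841}{264} = 34770 - \frac{1841}{264} = \frac{9177439}{264}$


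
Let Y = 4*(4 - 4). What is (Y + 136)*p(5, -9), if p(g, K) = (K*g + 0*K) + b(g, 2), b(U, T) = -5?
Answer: -6800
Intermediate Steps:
p(g, K) = -5 + K*g (p(g, K) = (K*g + 0*K) - 5 = (K*g + 0) - 5 = K*g - 5 = -5 + K*g)
Y = 0 (Y = 4*0 = 0)
(Y + 136)*p(5, -9) = (0 + 136)*(-5 - 9*5) = 136*(-5 - 45) = 136*(-50) = -6800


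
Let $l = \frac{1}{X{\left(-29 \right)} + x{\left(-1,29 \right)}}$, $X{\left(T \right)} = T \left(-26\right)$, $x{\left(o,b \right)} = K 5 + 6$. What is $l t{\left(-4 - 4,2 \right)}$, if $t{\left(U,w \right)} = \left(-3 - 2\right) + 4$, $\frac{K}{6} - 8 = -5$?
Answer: $- \frac{1}{850} \approx -0.0011765$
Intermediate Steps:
$K = 18$ ($K = 48 + 6 \left(-5\right) = 48 - 30 = 18$)
$x{\left(o,b \right)} = 96$ ($x{\left(o,b \right)} = 18 \cdot 5 + 6 = 90 + 6 = 96$)
$X{\left(T \right)} = - 26 T$
$t{\left(U,w \right)} = -1$ ($t{\left(U,w \right)} = -5 + 4 = -1$)
$l = \frac{1}{850}$ ($l = \frac{1}{\left(-26\right) \left(-29\right) + 96} = \frac{1}{754 + 96} = \frac{1}{850} \approx 0.0011765$)
$l t{\left(-4 - 4,2 \right)} = \frac{1}{850} \left(-1\right) = - \frac{1}{850}$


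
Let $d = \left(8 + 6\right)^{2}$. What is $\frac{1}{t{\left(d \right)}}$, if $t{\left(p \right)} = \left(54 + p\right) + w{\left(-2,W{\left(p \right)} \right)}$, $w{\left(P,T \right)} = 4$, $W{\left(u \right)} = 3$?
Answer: $\frac{1}{254} \approx 0.003937$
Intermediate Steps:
$d = 196$ ($d = 14^{2} = 196$)
$t{\left(p \right)} = 58 + p$ ($t{\left(p \right)} = \left(54 + p\right) + 4 = 58 + p$)
$\frac{1}{t{\left(d \right)}} = \frac{1}{58 + 196} = \frac{1}{254}$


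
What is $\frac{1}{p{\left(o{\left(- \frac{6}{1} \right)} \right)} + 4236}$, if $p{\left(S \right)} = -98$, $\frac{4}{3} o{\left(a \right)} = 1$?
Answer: $\frac{1}{4138} \approx 0.00024166$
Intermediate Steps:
$o{\left(a \right)} = \frac{3}{4}$ ($o{\left(a \right)} = \frac{3}{4} \cdot 1 = \frac{3}{4}$)
$\frac{1}{p{\left(o{\left(- \frac{6}{1} \right)} \right)} + 4236} = \frac{1}{-98 + 4236} = \frac{1}{4138}$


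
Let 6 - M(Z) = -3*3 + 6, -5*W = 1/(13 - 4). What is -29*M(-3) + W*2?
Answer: -11747/45 ≈ -261.04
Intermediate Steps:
W = -1/45 (W = -1/(5*(13 - 4)) = -⅕/9 = -⅕*⅑ = -1/45 ≈ -0.022222)
M(Z) = 9 (M(Z) = 6 - (-3*3 + 6) = 6 - (-9 + 6) = 6 - 1*(-3) = 6 + 3 = 9)
-29*M(-3) + W*2 = -29*9 - 1/45*2 = -261 - 2/45 = -11747/45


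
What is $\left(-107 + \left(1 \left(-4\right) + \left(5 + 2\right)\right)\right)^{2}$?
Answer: $10816$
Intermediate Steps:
$\left(-107 + \left(1 \left(-4\right) + \left(5 + 2\right)\right)\right)^{2} = \left(-107 + \left(-4 + 7\right)\right)^{2} = \left(-107 + 3\right)^{2} = \left(-104\right)^{2} = 10816$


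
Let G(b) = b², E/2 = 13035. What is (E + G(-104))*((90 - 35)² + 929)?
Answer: 145847244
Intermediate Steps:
E = 26070 (E = 2*13035 = 26070)
(E + G(-104))*((90 - 35)² + 929) = (26070 + (-104)²)*((90 - 35)² + 929) = (26070 + 10816)*(55² + 929) = 36886*(3025 + 929) = 36886*3954 = 145847244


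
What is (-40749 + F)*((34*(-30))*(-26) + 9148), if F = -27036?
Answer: -2417755380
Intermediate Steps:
(-40749 + F)*((34*(-30))*(-26) + 9148) = (-40749 - 27036)*((34*(-30))*(-26) + 9148) = -67785*(-1020*(-26) + 9148) = -67785*(26520 + 9148) = -67785*35668 = -2417755380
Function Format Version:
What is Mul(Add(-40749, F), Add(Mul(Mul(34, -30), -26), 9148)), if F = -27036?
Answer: -2417755380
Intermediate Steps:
Mul(Add(-40749, F), Add(Mul(Mul(34, -30), -26), 9148)) = Mul(Add(-40749, -27036), Add(Mul(Mul(34, -30), -26), 9148)) = Mul(-67785, Add(Mul(-1020, -26), 9148)) = Mul(-67785, Add(26520, 9148)) = Mul(-67785, 35668) = -2417755380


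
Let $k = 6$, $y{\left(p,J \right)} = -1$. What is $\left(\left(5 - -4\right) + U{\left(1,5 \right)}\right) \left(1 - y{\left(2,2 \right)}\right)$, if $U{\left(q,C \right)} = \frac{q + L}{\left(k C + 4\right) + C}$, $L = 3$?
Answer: $\frac{710}{39} \approx 18.205$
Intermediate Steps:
$U{\left(q,C \right)} = \frac{3 + q}{4 + 7 C}$ ($U{\left(q,C \right)} = \frac{q + 3}{\left(6 C + 4\right) + C} = \frac{3 + q}{\left(4 + 6 C\right) + C} = \frac{3 + q}{4 + 7 C}$)
$\left(\left(5 - -4\right) + U{\left(1,5 \right)}\right) \left(1 - y{\left(2,2 \right)}\right) = \left(\left(5 - -4\right) + \frac{3 + 1}{4 + 7 \cdot 5}\right) \left(1 - -1\right) = \left(\left(5 + 4\right) + \frac{1}{4 + 35} \cdot 4\right) \left(1 + 1\right) = \left(9 + \frac{1}{39} \cdot 4\right) 2 = \left(9 + \frac{4}{39}\right) 2 = \frac{355}{39} \cdot 2 = \frac{710}{39}$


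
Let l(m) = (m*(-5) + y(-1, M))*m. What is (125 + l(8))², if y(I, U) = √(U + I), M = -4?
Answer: 37705 - 3120*I*√5 ≈ 37705.0 - 6976.5*I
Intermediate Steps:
y(I, U) = √(I + U)
l(m) = m*(-5*m + I*√5) (l(m) = (m*(-5) + √(-1 - 4))*m = (-5*m + √(-5))*m = (-5*m + I*√5)*m = m*(-5*m + I*√5))
(125 + l(8))² = (125 + 8*(-5*8 + I*√5))² = (125 + 8*(-40 + I*√5))² = (125 + (-320 + 8*I*√5))² = (-195 + 8*I*√5)²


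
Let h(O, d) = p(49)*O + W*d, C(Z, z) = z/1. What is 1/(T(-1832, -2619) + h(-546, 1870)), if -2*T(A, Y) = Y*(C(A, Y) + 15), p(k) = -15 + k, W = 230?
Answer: -1/2998402 ≈ -3.3351e-7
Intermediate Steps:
C(Z, z) = z (C(Z, z) = z*1 = z)
T(A, Y) = -Y*(15 + Y)/2 (T(A, Y) = -Y*(Y + 15)/2 = -Y*(15 + Y)/2)
h(O, d) = 34*O + 230*d (h(O, d) = (-15 + 49)*O + 230*d = 34*O + 230*d)
1/(T(-1832, -2619) + h(-546, 1870)) = 1/(-½*(-2619)*(15 - 2619) + (34*(-546) + 230*1870)) = 1/(-½*(-2619)*(-2604) + (-18564 + 430100)) = 1/(-3409938 + 411536) = 1/(-2998402) = -1/2998402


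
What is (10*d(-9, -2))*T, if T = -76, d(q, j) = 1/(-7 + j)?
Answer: 760/9 ≈ 84.444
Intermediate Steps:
(10*d(-9, -2))*T = (10/(-7 - 2))*(-76) = (10/(-9))*(-76) = (10*(-⅑))*(-76) = -10/9*(-76) = 760/9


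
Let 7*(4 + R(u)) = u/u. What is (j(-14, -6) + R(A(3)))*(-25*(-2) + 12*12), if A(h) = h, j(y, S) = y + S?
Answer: -32398/7 ≈ -4628.3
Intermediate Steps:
j(y, S) = S + y
R(u) = -27/7 (R(u) = -4 + (u/u)/7 = -4 + (⅐)*1 = -4 + ⅐ = -27/7)
(j(-14, -6) + R(A(3)))*(-25*(-2) + 12*12) = ((-6 - 14) - 27/7)*(-25*(-2) + 12*12) = (-20 - 27/7)*(50 + 144) = -167/7*194 = -32398/7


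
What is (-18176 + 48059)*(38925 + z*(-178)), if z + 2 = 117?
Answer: 551490765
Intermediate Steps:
z = 115 (z = -2 + 117 = 115)
(-18176 + 48059)*(38925 + z*(-178)) = (-18176 + 48059)*(38925 + 115*(-178)) = 29883*(38925 - 20470) = 29883*18455 = 551490765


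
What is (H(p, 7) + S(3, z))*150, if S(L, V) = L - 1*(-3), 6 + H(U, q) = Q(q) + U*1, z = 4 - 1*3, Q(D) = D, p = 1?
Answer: 1200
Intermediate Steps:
z = 1 (z = 4 - 3 = 1)
H(U, q) = -6 + U + q (H(U, q) = -6 + (q + U*1) = -6 + (q + U) = -6 + (U + q) = -6 + U + q)
S(L, V) = 3 + L (S(L, V) = L + 3 = 3 + L)
(H(p, 7) + S(3, z))*150 = ((-6 + 1 + 7) + (3 + 3))*150 = (2 + 6)*150 = 8*150 = 1200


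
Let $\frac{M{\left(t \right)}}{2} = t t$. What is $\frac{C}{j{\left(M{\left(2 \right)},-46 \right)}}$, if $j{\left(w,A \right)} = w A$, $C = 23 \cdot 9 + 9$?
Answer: $- \frac{27}{46} \approx -0.58696$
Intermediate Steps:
$C = 216$ ($C = 207 + 9 = 216$)
$M{\left(t \right)} = 2 t^{2}$ ($M{\left(t \right)} = 2 t t = 2 t^{2}$)
$j{\left(w,A \right)} = A w$
$\frac{C}{j{\left(M{\left(2 \right)},-46 \right)}} = \frac{216}{\left(-46\right) 2 \cdot 2^{2}} = \frac{216}{\left(-46\right) 2 \cdot 4} = \frac{216}{\left(-46\right) 8} = \frac{216}{-368} = 216 \left(- \frac{1}{368}\right) = - \frac{27}{46}$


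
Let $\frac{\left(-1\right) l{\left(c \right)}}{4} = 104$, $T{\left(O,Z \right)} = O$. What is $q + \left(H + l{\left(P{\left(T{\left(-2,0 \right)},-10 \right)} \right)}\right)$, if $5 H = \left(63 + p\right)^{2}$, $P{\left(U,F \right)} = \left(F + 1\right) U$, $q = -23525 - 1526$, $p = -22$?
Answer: $- \frac{125654}{5} \approx -25131.0$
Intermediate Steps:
$q = -25051$
$P{\left(U,F \right)} = U \left(1 + F\right)$ ($P{\left(U,F \right)} = \left(1 + F\right) U = U \left(1 + F\right)$)
$l{\left(c \right)} = -416$ ($l{\left(c \right)} = \left(-4\right) 104 = -416$)
$H = \frac{1681}{5}$ ($H = \frac{\left(63 - 22\right)^{2}}{5} = \frac{41^{2}}{5} = \frac{1}{5} \cdot 1681 = \frac{1681}{5} \approx 336.2$)
$q + \left(H + l{\left(P{\left(T{\left(-2,0 \right)},-10 \right)} \right)}\right) = -25051 + \left(\frac{1681}{5} - 416\right) = -25051 - \frac{399}{5} = - \frac{125654}{5}$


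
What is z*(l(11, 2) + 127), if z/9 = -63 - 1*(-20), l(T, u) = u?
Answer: -49923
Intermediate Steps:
z = -387 (z = 9*(-63 - 1*(-20)) = 9*(-63 + 20) = 9*(-43) = -387)
z*(l(11, 2) + 127) = -387*(2 + 127) = -387*129 = -49923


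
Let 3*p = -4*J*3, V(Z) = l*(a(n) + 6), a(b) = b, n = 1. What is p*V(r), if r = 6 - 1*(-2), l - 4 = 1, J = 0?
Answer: 0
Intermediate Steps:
l = 5 (l = 4 + 1 = 5)
r = 8 (r = 6 + 2 = 8)
V(Z) = 35 (V(Z) = 5*(1 + 6) = 5*7 = 35)
p = 0 (p = (-4*0*3)/3 = (0*3)/3 = (1/3)*0 = 0)
p*V(r) = 0*35 = 0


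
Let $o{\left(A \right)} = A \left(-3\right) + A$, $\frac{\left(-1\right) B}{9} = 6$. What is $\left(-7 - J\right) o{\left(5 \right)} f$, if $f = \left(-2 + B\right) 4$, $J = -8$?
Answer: $2240$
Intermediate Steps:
$B = -54$ ($B = \left(-9\right) 6 = -54$)
$f = -224$ ($f = \left(-2 - 54\right) 4 = \left(-56\right) 4 = -224$)
$o{\left(A \right)} = - 2 A$ ($o{\left(A \right)} = - 3 A + A = - 2 A$)
$\left(-7 - J\right) o{\left(5 \right)} f = \left(-7 - -8\right) \left(\left(-2\right) 5\right) \left(-224\right) = \left(-7 + 8\right) \left(-10\right) \left(-224\right) = 1 \left(-10\right) \left(-224\right) = \left(-10\right) \left(-224\right) = 2240$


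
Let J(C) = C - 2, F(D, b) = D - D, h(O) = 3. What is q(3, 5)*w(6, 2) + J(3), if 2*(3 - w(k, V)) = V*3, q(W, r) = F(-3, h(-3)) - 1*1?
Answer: 1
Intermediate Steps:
F(D, b) = 0
J(C) = -2 + C
q(W, r) = -1 (q(W, r) = 0 - 1*1 = 0 - 1 = -1)
w(k, V) = 3 - 3*V/2 (w(k, V) = 3 - V*3/2 = 3 - 3*V/2)
q(3, 5)*w(6, 2) + J(3) = -(3 - 3/2*2) + (-2 + 3) = -(3 - 3) + 1 = -1*0 + 1 = 0 + 1 = 1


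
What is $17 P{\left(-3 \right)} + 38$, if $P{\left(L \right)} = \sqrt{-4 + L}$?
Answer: $38 + 17 i \sqrt{7} \approx 38.0 + 44.978 i$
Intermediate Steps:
$17 P{\left(-3 \right)} + 38 = 17 \sqrt{-4 - 3} + 38 = 17 \sqrt{-7} + 38 = 17 i \sqrt{7} + 38 = 38 + 17 i \sqrt{7}$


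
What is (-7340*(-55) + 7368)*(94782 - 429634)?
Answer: -137646941936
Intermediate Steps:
(-7340*(-55) + 7368)*(94782 - 429634) = (403700 + 7368)*(-334852) = 411068*(-334852) = -137646941936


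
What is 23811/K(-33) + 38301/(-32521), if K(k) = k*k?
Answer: 14365642/694419 ≈ 20.687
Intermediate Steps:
K(k) = k²
23811/K(-33) + 38301/(-32521) = 23811/((-33)²) + 38301/(-32521) = 23811/1089 + 38301*(-1/32521) = 23811*(1/1089) - 2253/1913 = 7937/363 - 2253/1913 = 14365642/694419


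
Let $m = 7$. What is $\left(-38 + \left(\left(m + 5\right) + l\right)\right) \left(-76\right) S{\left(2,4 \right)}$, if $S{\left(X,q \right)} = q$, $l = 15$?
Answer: $3344$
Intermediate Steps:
$\left(-38 + \left(\left(m + 5\right) + l\right)\right) \left(-76\right) S{\left(2,4 \right)} = \left(-38 + \left(\left(7 + 5\right) + 15\right)\right) \left(-76\right) 4 = \left(-38 + \left(12 + 15\right)\right) \left(-76\right) 4 = \left(-38 + 27\right) \left(-76\right) 4 = \left(-11\right) \left(-76\right) 4 = 836 \cdot 4 = 3344$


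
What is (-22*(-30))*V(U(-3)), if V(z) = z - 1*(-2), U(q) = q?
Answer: -660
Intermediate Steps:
V(z) = 2 + z (V(z) = z + 2 = 2 + z)
(-22*(-30))*V(U(-3)) = (-22*(-30))*(2 - 3) = 660*(-1) = -660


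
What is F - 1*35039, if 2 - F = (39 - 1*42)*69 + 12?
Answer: -34842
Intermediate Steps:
F = 197 (F = 2 - ((39 - 1*42)*69 + 12) = 2 - ((39 - 42)*69 + 12) = 2 - (-3*69 + 12) = 2 - (-207 + 12) = 2 - 1*(-195) = 2 + 195 = 197)
F - 1*35039 = 197 - 1*35039 = 197 - 35039 = -34842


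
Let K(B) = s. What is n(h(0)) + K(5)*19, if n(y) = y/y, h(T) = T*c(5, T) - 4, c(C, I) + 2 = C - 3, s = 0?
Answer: 1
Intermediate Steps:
K(B) = 0
c(C, I) = -5 + C (c(C, I) = -2 + (C - 3) = -2 + (-3 + C) = -5 + C)
h(T) = -4 (h(T) = T*(-5 + 5) - 4 = T*0 - 4 = 0 - 4 = -4)
n(y) = 1
n(h(0)) + K(5)*19 = 1 + 0*19 = 1 + 0 = 1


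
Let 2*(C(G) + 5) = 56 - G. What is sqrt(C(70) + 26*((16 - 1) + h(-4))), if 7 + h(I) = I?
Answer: 2*sqrt(23) ≈ 9.5917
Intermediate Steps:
h(I) = -7 + I
C(G) = 23 - G/2 (C(G) = -5 + (56 - G)/2 = -5 + (28 - G/2) = 23 - G/2)
sqrt(C(70) + 26*((16 - 1) + h(-4))) = sqrt((23 - 1/2*70) + 26*((16 - 1) + (-7 - 4))) = sqrt((23 - 35) + 26*(15 - 11)) = sqrt(-12 + 26*4) = sqrt(-12 + 104) = sqrt(92) = 2*sqrt(23)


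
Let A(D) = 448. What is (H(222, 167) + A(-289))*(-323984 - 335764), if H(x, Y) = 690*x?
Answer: -101355765744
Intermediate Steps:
(H(222, 167) + A(-289))*(-323984 - 335764) = (690*222 + 448)*(-323984 - 335764) = (153180 + 448)*(-659748) = 153628*(-659748) = -101355765744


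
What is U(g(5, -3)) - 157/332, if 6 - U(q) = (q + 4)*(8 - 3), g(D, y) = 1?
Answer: -6465/332 ≈ -19.473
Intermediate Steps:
U(q) = -14 - 5*q (U(q) = 6 - (q + 4)*(8 - 3) = 6 - (4 + q)*5 = 6 - (20 + 5*q) = 6 + (-20 - 5*q) = -14 - 5*q)
U(g(5, -3)) - 157/332 = (-14 - 5*1) - 157/332 = (-14 - 5) - 157/332 = -19 - 1*157/332 = -19 - 157/332 = -6465/332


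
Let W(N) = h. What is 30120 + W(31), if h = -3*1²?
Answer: 30117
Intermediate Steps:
h = -3 (h = -3*1 = -3)
W(N) = -3
30120 + W(31) = 30120 - 3 = 30117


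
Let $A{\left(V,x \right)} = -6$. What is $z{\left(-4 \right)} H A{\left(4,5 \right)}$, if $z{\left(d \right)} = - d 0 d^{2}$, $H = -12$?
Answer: $0$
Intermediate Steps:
$z{\left(d \right)} = 0$ ($z{\left(d \right)} = - 0 d^{2} = \left(-1\right) 0 = 0$)
$z{\left(-4 \right)} H A{\left(4,5 \right)} = 0 \left(-12\right) \left(-6\right) = 0 \left(-6\right) = 0$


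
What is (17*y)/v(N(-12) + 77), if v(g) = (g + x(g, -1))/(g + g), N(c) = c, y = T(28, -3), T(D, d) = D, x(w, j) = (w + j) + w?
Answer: 30940/97 ≈ 318.97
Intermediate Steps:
x(w, j) = j + 2*w (x(w, j) = (j + w) + w = j + 2*w)
y = 28
v(g) = (-1 + 3*g)/(2*g) (v(g) = (g + (-1 + 2*g))/(g + g) = (-1 + 3*g)/((2*g)) = (-1 + 3*g)*(1/(2*g)) = (-1 + 3*g)/(2*g))
(17*y)/v(N(-12) + 77) = (17*28)/(((-1 + 3*(-12 + 77))/(2*(-12 + 77)))) = 476/(((½)*(-1 + 3*65)/65)) = 476/(((½)*(1/65)*(-1 + 195))) = 476/(((½)*(1/65)*194)) = 476/(97/65) = 476*(65/97) = 30940/97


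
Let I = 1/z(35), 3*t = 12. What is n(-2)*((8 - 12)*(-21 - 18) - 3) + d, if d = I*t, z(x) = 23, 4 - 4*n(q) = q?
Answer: 10565/46 ≈ 229.67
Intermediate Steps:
t = 4 (t = (1/3)*12 = 4)
n(q) = 1 - q/4
I = 1/23 ≈ 0.043478
d = 4/23 (d = (1/23)*4 = 4/23 ≈ 0.17391)
n(-2)*((8 - 12)*(-21 - 18) - 3) + d = (1 - 1/4*(-2))*((8 - 12)*(-21 - 18) - 3) + 4/23 = (1 + 1/2)*(-4*(-39) - 3) + 4/23 = 3*(156 - 3)/2 + 4/23 = (3/2)*153 + 4/23 = 459/2 + 4/23 = 10565/46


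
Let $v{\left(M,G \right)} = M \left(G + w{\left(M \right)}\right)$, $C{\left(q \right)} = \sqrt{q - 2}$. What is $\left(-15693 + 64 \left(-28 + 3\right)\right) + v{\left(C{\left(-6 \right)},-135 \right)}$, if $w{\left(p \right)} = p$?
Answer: $-17301 - 270 i \sqrt{2} \approx -17301.0 - 381.84 i$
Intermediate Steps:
$C{\left(q \right)} = \sqrt{-2 + q}$
$v{\left(M,G \right)} = M \left(G + M\right)$
$\left(-15693 + 64 \left(-28 + 3\right)\right) + v{\left(C{\left(-6 \right)},-135 \right)} = \left(-15693 + 64 \left(-28 + 3\right)\right) + \sqrt{-2 - 6} \left(-135 + \sqrt{-2 - 6}\right) = \left(-15693 + 64 \left(-25\right)\right) + \sqrt{-8} \left(-135 + \sqrt{-8}\right) = \left(-15693 - 1600\right) + 2 i \sqrt{2} \left(-135 + 2 i \sqrt{2}\right) = -17293 + 2 i \sqrt{2} \left(-135 + 2 i \sqrt{2}\right)$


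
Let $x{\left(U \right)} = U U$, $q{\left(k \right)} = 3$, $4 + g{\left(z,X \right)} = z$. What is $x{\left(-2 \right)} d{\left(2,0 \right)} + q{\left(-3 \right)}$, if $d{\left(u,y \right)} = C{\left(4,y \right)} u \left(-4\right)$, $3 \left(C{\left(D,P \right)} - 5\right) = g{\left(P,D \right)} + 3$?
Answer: $- \frac{439}{3} \approx -146.33$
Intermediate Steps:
$g{\left(z,X \right)} = -4 + z$
$C{\left(D,P \right)} = \frac{14}{3} + \frac{P}{3}$ ($C{\left(D,P \right)} = 5 + \frac{\left(-4 + P\right) + 3}{3} = 5 + \frac{-1 + P}{3} = 5 + \left(- \frac{1}{3} + \frac{P}{3}\right) = \frac{14}{3} + \frac{P}{3}$)
$x{\left(U \right)} = U^{2}$
$d{\left(u,y \right)} = - 4 u \left(\frac{14}{3} + \frac{y}{3}\right)$ ($d{\left(u,y \right)} = \left(\frac{14}{3} + \frac{y}{3}\right) u \left(-4\right) = u \left(\frac{14}{3} + \frac{y}{3}\right) \left(-4\right) = - 4 u \left(\frac{14}{3} + \frac{y}{3}\right)$)
$x{\left(-2 \right)} d{\left(2,0 \right)} + q{\left(-3 \right)} = \left(-2\right)^{2} \left(\left(- \frac{4}{3}\right) 2 \left(14 + 0\right)\right) + 3 = 4 \left(\left(- \frac{4}{3}\right) 2 \cdot 14\right) + 3 = 4 \left(- \frac{112}{3}\right) + 3 = - \frac{448}{3} + 3 = - \frac{439}{3}$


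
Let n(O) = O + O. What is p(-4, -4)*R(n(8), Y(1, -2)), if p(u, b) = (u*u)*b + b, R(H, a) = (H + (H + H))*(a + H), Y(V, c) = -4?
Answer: -39168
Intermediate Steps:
n(O) = 2*O
R(H, a) = 3*H*(H + a) (R(H, a) = (H + 2*H)*(H + a) = (3*H)*(H + a) = 3*H*(H + a))
p(u, b) = b + b*u² (p(u, b) = u²*b + b = b*u² + b = b + b*u²)
p(-4, -4)*R(n(8), Y(1, -2)) = (-4*(1 + (-4)²))*(3*(2*8)*(2*8 - 4)) = (-4*(1 + 16))*(3*16*(16 - 4)) = (-4*17)*(3*16*12) = -68*576 = -39168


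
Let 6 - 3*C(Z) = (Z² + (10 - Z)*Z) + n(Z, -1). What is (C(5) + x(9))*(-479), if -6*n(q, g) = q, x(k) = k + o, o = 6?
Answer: -5269/18 ≈ -292.72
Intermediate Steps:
x(k) = 6 + k (x(k) = k + 6 = 6 + k)
n(q, g) = -q/6
C(Z) = 2 - Z²/3 + Z/18 - Z*(10 - Z)/3 (C(Z) = 2 - ((Z² + (10 - Z)*Z) - Z/6)/3 = 2 - ((Z² + Z*(10 - Z)) - Z/6)/3 = 2 - (Z² - Z/6 + Z*(10 - Z))/3 = 2 + (-Z²/3 + Z/18 - Z*(10 - Z)/3) = 2 - Z²/3 + Z/18 - Z*(10 - Z)/3)
(C(5) + x(9))*(-479) = ((2 - 59/18*5) + (6 + 9))*(-479) = ((2 - 295/18) + 15)*(-479) = (-259/18 + 15)*(-479) = (11/18)*(-479) = -5269/18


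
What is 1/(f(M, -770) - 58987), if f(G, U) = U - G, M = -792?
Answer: -1/58965 ≈ -1.6959e-5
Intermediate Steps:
1/(f(M, -770) - 58987) = 1/((-770 - 1*(-792)) - 58987) = 1/((-770 + 792) - 58987) = 1/(22 - 58987) = 1/(-58965) = -1/58965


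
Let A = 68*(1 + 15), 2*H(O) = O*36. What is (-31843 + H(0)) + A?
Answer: -30755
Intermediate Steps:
H(O) = 18*O (H(O) = (O*36)/2 = (36*O)/2 = 18*O)
A = 1088 (A = 68*16 = 1088)
(-31843 + H(0)) + A = (-31843 + 18*0) + 1088 = (-31843 + 0) + 1088 = -31843 + 1088 = -30755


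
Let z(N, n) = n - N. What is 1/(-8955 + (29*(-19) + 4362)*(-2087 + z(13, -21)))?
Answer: -1/8092086 ≈ -1.2358e-7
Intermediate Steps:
1/(-8955 + (29*(-19) + 4362)*(-2087 + z(13, -21))) = 1/(-8955 + (29*(-19) + 4362)*(-2087 + (-21 - 1*13))) = 1/(-8955 + (-551 + 4362)*(-2087 + (-21 - 13))) = 1/(-8955 + 3811*(-2087 - 34)) = 1/(-8955 + 3811*(-2121)) = 1/(-8955 - 8083131) = 1/(-8092086) = -1/8092086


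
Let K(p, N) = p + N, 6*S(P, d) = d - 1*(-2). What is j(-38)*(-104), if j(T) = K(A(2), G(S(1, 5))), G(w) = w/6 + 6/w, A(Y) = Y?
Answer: -48074/63 ≈ -763.08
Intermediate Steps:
S(P, d) = ⅓ + d/6 (S(P, d) = (d - 1*(-2))/6 = (d + 2)/6 = (2 + d)/6 = ⅓ + d/6)
G(w) = 6/w + w/6 (G(w) = w*(⅙) + 6/w = w/6 + 6/w = 6/w + w/6)
K(p, N) = N + p
j(T) = 1849/252 (j(T) = (6/(⅓ + (⅙)*5) + (⅓ + (⅙)*5)/6) + 2 = (6/(⅓ + ⅚) + (⅓ + ⅚)/6) + 2 = (6/(7/6) + (⅙)*(7/6)) + 2 = (6*(6/7) + 7/36) + 2 = (36/7 + 7/36) + 2 = 1345/252 + 2 = 1849/252)
j(-38)*(-104) = (1849/252)*(-104) = -48074/63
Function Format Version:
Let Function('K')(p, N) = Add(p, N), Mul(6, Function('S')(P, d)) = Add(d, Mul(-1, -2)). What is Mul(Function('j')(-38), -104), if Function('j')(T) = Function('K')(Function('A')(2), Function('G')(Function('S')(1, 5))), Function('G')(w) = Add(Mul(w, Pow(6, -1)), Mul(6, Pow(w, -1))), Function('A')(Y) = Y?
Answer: Rational(-48074, 63) ≈ -763.08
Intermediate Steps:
Function('S')(P, d) = Add(Rational(1, 3), Mul(Rational(1, 6), d)) (Function('S')(P, d) = Mul(Rational(1, 6), Add(d, Mul(-1, -2))) = Mul(Rational(1, 6), Add(d, 2)) = Mul(Rational(1, 6), Add(2, d)) = Add(Rational(1, 3), Mul(Rational(1, 6), d)))
Function('G')(w) = Add(Mul(6, Pow(w, -1)), Mul(Rational(1, 6), w)) (Function('G')(w) = Add(Mul(w, Rational(1, 6)), Mul(6, Pow(w, -1))) = Add(Mul(Rational(1, 6), w), Mul(6, Pow(w, -1))) = Add(Mul(6, Pow(w, -1)), Mul(Rational(1, 6), w)))
Function('K')(p, N) = Add(N, p)
Function('j')(T) = Rational(1849, 252) (Function('j')(T) = Add(Add(Mul(6, Pow(Add(Rational(1, 3), Mul(Rational(1, 6), 5)), -1)), Mul(Rational(1, 6), Add(Rational(1, 3), Mul(Rational(1, 6), 5)))), 2) = Add(Add(Mul(6, Pow(Add(Rational(1, 3), Rational(5, 6)), -1)), Mul(Rational(1, 6), Add(Rational(1, 3), Rational(5, 6)))), 2) = Add(Add(Mul(6, Pow(Rational(7, 6), -1)), Mul(Rational(1, 6), Rational(7, 6))), 2) = Add(Add(Mul(6, Rational(6, 7)), Rational(7, 36)), 2) = Add(Add(Rational(36, 7), Rational(7, 36)), 2) = Add(Rational(1345, 252), 2) = Rational(1849, 252))
Mul(Function('j')(-38), -104) = Mul(Rational(1849, 252), -104) = Rational(-48074, 63)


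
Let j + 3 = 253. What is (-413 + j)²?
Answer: 26569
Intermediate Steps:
j = 250 (j = -3 + 253 = 250)
(-413 + j)² = (-413 + 250)² = (-163)² = 26569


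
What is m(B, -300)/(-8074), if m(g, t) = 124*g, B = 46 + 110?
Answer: -9672/4037 ≈ -2.3958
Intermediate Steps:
B = 156
m(B, -300)/(-8074) = (124*156)/(-8074) = 19344*(-1/8074) = -9672/4037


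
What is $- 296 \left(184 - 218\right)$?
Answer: $10064$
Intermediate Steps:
$- 296 \left(184 - 218\right) = \left(-296\right) \left(-34\right) = 10064$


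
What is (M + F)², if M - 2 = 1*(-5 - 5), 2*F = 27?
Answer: 121/4 ≈ 30.250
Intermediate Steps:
F = 27/2 (F = (½)*27 = 27/2 ≈ 13.500)
M = -8 (M = 2 + 1*(-5 - 5) = 2 + 1*(-10) = 2 - 10 = -8)
(M + F)² = (-8 + 27/2)² = (11/2)² = 121/4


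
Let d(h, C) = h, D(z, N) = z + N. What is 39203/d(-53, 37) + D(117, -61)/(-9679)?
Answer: -379448805/512987 ≈ -739.68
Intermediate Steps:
D(z, N) = N + z
39203/d(-53, 37) + D(117, -61)/(-9679) = 39203/(-53) + (-61 + 117)/(-9679) = 39203*(-1/53) + 56*(-1/9679) = -39203/53 - 56/9679 = -379448805/512987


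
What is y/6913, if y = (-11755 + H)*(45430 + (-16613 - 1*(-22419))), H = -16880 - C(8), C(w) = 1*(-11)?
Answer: -1466579264/6913 ≈ -2.1215e+5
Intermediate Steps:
C(w) = -11
H = -16869 (H = -16880 - 1*(-11) = -16880 + 11 = -16869)
y = -1466579264 (y = (-11755 - 16869)*(45430 + (-16613 - 1*(-22419))) = -28624*(45430 + (-16613 + 22419)) = -28624*(45430 + 5806) = -28624*51236 = -1466579264)
y/6913 = -1466579264/6913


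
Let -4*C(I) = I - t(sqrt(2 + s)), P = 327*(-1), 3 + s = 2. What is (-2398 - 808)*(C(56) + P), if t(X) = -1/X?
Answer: 2188095/2 ≈ 1.0940e+6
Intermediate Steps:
s = -1 (s = -3 + 2 = -1)
P = -327
C(I) = -1/4 - I/4 (C(I) = -(I - (-1)/(sqrt(2 - 1)))/4 = -(I - (-1)/(sqrt(1)))/4 = -(I - (-1)/1)/4 = -(I - (-1))/4 = -(I - 1*(-1))/4 = -(I + 1)/4 = -(1 + I)/4 = -1/4 - I/4)
(-2398 - 808)*(C(56) + P) = (-2398 - 808)*((-1/4 - 1/4*56) - 327) = -3206*((-1/4 - 14) - 327) = -3206*(-57/4 - 327) = -3206*(-1365/4) = 2188095/2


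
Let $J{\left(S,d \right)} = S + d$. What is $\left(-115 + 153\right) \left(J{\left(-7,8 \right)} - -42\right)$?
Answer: $1634$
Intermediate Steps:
$\left(-115 + 153\right) \left(J{\left(-7,8 \right)} - -42\right) = \left(-115 + 153\right) \left(\left(-7 + 8\right) - -42\right) = 38 \left(1 + 42\right) = 38 \cdot 43 = 1634$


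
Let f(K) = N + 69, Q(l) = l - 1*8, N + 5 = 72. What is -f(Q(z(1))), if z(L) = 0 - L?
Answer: -136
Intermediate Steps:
N = 67 (N = -5 + 72 = 67)
z(L) = -L
Q(l) = -8 + l (Q(l) = l - 8 = -8 + l)
f(K) = 136 (f(K) = 67 + 69 = 136)
-f(Q(z(1))) = -1*136 = -136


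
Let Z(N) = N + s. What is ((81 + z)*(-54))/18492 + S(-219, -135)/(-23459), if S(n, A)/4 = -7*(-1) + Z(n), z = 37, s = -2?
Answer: -11137633/36150319 ≈ -0.30809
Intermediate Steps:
Z(N) = -2 + N (Z(N) = N - 2 = -2 + N)
S(n, A) = 20 + 4*n (S(n, A) = 4*(-7*(-1) + (-2 + n)) = 4*(7 + (-2 + n)) = 4*(5 + n) = 20 + 4*n)
((81 + z)*(-54))/18492 + S(-219, -135)/(-23459) = ((81 + 37)*(-54))/18492 + (20 + 4*(-219))/(-23459) = (118*(-54))*(1/18492) + (20 - 876)*(-1/23459) = -6372*1/18492 - 856*(-1/23459) = -531/1541 + 856/23459 = -11137633/36150319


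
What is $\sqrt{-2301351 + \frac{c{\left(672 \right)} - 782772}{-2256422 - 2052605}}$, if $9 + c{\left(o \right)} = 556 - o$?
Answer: $\frac{2 i \sqrt{20194150797326635}}{187349} \approx 1517.0 i$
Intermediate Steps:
$c{\left(o \right)} = 547 - o$ ($c{\left(o \right)} = -9 - \left(-556 + o\right) = 547 - o$)
$\sqrt{-2301351 + \frac{c{\left(672 \right)} - 782772}{-2256422 - 2052605}} = \sqrt{-2301351 + \frac{\left(547 - 672\right) - 782772}{-2256422 - 2052605}} = \sqrt{-2301351 + \frac{\left(547 - 672\right) - 782772}{-4309027}} = \sqrt{-2301351 + \left(-125 - 782772\right) \left(- \frac{1}{4309027}\right)} = \sqrt{-2301351 - - \frac{34039}{187349}} = \sqrt{-2301351 + \frac{34039}{187349}} = \sqrt{- \frac{431155774460}{187349}} = \frac{2 i \sqrt{20194150797326635}}{187349}$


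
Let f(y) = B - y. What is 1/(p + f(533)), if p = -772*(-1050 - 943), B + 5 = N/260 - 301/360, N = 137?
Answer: 4680/7198109993 ≈ 6.5017e-7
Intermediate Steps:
B = -24847/4680 (B = -5 + (137/260 - 301/360) = -5 - 1447/4680 = -24847/4680 ≈ -5.3092)
f(y) = -24847/4680 - y
p = 1538596 (p = -772*(-1993) = 1538596)
1/(p + f(533)) = 1/(1538596 + (-24847/4680 - 1*533)) = 1/(1538596 + (-24847/4680 - 533)) = 1/(1538596 - 2519287/4680) = 1/(7198109993/4680) = 4680/7198109993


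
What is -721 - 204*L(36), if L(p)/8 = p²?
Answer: -2115793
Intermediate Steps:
L(p) = 8*p²
-721 - 204*L(36) = -721 - 1632*36² = -721 - 1632*1296 = -721 - 204*10368 = -721 - 2115072 = -2115793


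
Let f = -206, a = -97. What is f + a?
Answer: -303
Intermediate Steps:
f + a = -206 - 97 = -303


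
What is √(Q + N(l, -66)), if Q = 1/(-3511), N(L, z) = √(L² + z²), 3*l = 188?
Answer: √(-31599 + 73962726*√18637)/10533 ≈ 9.5400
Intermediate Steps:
l = 188/3 (l = (⅓)*188 = 188/3 ≈ 62.667)
Q = -1/3511 ≈ -0.00028482
√(Q + N(l, -66)) = √(-1/3511 + √((188/3)² + (-66)²)) = √(-1/3511 + √(35344/9 + 4356)) = √(-1/3511 + √(74548/9)) = √(-1/3511 + 2*√18637/3)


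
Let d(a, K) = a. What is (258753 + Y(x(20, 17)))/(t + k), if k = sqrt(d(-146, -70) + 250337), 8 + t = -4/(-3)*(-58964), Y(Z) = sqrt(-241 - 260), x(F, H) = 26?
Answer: -(258753 + I*sqrt(501))/(235880/3 - 3*sqrt(27799)) ≈ -3.312 - 0.0002865*I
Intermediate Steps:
Y(Z) = I*sqrt(501) (Y(Z) = sqrt(-501) = I*sqrt(501))
t = -235880/3 (t = -8 - 4/(-3)*(-58964) = -8 - 4*(-1/3)*(-58964) = -8 + (4/3)*(-58964) = -8 - 235856/3 = -235880/3 ≈ -78627.)
k = 3*sqrt(27799) (k = sqrt(-146 + 250337) = sqrt(250191) = 3*sqrt(27799) ≈ 500.19)
(258753 + Y(x(20, 17)))/(t + k) = (258753 + I*sqrt(501))/(-235880/3 + 3*sqrt(27799))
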